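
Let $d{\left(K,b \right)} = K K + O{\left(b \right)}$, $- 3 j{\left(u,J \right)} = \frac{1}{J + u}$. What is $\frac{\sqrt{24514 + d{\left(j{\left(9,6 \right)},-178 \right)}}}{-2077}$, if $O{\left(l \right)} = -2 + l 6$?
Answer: $- \frac{\sqrt{47474101}}{93465} \approx -0.073719$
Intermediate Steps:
$j{\left(u,J \right)} = - \frac{1}{3 \left(J + u\right)}$
$O{\left(l \right)} = -2 + 6 l$
$d{\left(K,b \right)} = -2 + K^{2} + 6 b$ ($d{\left(K,b \right)} = K K + \left(-2 + 6 b\right) = K^{2} + \left(-2 + 6 b\right) = -2 + K^{2} + 6 b$)
$\frac{\sqrt{24514 + d{\left(j{\left(9,6 \right)},-178 \right)}}}{-2077} = \frac{\sqrt{24514 + \left(-2 + \left(- \frac{1}{3 \cdot 6 + 3 \cdot 9}\right)^{2} + 6 \left(-178\right)\right)}}{-2077} = \sqrt{24514 - \left(1070 - \frac{1}{\left(18 + 27\right)^{2}}\right)} \left(- \frac{1}{2077}\right) = \sqrt{24514 - \left(1070 - \frac{1}{2025}\right)} \left(- \frac{1}{2077}\right) = \sqrt{24514 - \frac{2166749}{2025}} \left(- \frac{1}{2077}\right) = \sqrt{\frac{47474101}{2025}} \left(- \frac{1}{2077}\right) = \frac{\sqrt{47474101}}{45} \left(- \frac{1}{2077}\right) = - \frac{\sqrt{47474101}}{93465}$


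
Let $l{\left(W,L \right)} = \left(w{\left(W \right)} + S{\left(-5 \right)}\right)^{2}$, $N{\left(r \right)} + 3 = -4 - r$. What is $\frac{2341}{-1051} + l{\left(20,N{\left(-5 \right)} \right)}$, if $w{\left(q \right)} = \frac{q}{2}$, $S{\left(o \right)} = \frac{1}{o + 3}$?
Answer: $\frac{370047}{4204} \approx 88.023$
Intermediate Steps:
$S{\left(o \right)} = \frac{1}{3 + o}$
$N{\left(r \right)} = -7 - r$ ($N{\left(r \right)} = -3 - \left(4 + r\right) = -7 - r$)
$w{\left(q \right)} = \frac{q}{2}$ ($w{\left(q \right)} = q \frac{1}{2} = \frac{q}{2}$)
$l{\left(W,L \right)} = \left(- \frac{1}{2} + \frac{W}{2}\right)^{2}$ ($l{\left(W,L \right)} = \left(\frac{W}{2} + \frac{1}{3 - 5}\right)^{2} = \left(\frac{W}{2} + \frac{1}{-2}\right)^{2} = \left(\frac{W}{2} - \frac{1}{2}\right)^{2} = \left(- \frac{1}{2} + \frac{W}{2}\right)^{2}$)
$\frac{2341}{-1051} + l{\left(20,N{\left(-5 \right)} \right)} = \frac{2341}{-1051} + \frac{\left(-1 + 20\right)^{2}}{4} = 2341 \left(- \frac{1}{1051}\right) + \frac{19^{2}}{4} = - \frac{2341}{1051} + \frac{1}{4} \cdot 361 = - \frac{2341}{1051} + \frac{361}{4} = \frac{370047}{4204}$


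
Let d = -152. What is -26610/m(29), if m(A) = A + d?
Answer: 8870/41 ≈ 216.34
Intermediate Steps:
m(A) = -152 + A (m(A) = A - 152 = -152 + A)
-26610/m(29) = -26610/(-152 + 29) = -26610/(-123) = -26610*(-1/123) = 8870/41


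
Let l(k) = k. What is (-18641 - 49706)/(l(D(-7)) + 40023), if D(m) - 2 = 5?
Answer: -68347/40030 ≈ -1.7074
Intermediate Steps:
D(m) = 7 (D(m) = 2 + 5 = 7)
(-18641 - 49706)/(l(D(-7)) + 40023) = (-18641 - 49706)/(7 + 40023) = -68347/40030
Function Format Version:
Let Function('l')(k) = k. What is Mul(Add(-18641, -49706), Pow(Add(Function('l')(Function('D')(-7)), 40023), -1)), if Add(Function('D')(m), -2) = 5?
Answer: Rational(-68347, 40030) ≈ -1.7074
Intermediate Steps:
Function('D')(m) = 7 (Function('D')(m) = Add(2, 5) = 7)
Mul(Add(-18641, -49706), Pow(Add(Function('l')(Function('D')(-7)), 40023), -1)) = Mul(Add(-18641, -49706), Pow(Add(7, 40023), -1)) = Mul(-68347, Pow(40030, -1)) = Mul(-68347, Rational(1, 40030)) = Rational(-68347, 40030)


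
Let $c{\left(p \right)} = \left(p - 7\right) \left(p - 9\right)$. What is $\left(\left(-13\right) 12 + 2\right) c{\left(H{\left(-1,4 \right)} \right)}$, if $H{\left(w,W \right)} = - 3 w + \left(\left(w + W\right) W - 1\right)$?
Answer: $-5390$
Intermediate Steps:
$H{\left(w,W \right)} = -1 - 3 w + W \left(W + w\right)$ ($H{\left(w,W \right)} = - 3 w + \left(\left(W + w\right) W - 1\right) = - 3 w + \left(W \left(W + w\right) - 1\right) = - 3 w + \left(-1 + W \left(W + w\right)\right) = -1 - 3 w + W \left(W + w\right)$)
$c{\left(p \right)} = \left(-9 + p\right) \left(-7 + p\right)$ ($c{\left(p \right)} = \left(-7 + p\right) \left(-9 + p\right) = \left(-9 + p\right) \left(-7 + p\right)$)
$\left(\left(-13\right) 12 + 2\right) c{\left(H{\left(-1,4 \right)} \right)} = \left(\left(-13\right) 12 + 2\right) \left(63 + \left(-1 + 4^{2} - -3 + 4 \left(-1\right)\right)^{2} - 16 \left(-1 + 4^{2} - -3 + 4 \left(-1\right)\right)\right) = \left(-156 + 2\right) \left(63 + \left(-1 + 16 + 3 - 4\right)^{2} - 16 \left(-1 + 16 + 3 - 4\right)\right) = - 154 \left(63 + 14^{2} - 224\right) = - 154 \left(63 + 196 - 224\right) = \left(-154\right) 35 = -5390$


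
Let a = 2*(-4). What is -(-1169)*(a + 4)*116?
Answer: -542416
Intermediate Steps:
a = -8
-(-1169)*(a + 4)*116 = -(-1169)*(-8 + 4)*116 = -(-1169)*(-4)*116 = -167*28*116 = -4676*116 = -542416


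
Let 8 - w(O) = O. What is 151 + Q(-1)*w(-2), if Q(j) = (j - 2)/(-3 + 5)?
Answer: 136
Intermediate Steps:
w(O) = 8 - O
Q(j) = -1 + j/2 (Q(j) = (-2 + j)/2 = (-2 + j)*(1/2) = -1 + j/2)
151 + Q(-1)*w(-2) = 151 + (-1 + (1/2)*(-1))*(8 - 1*(-2)) = 151 + (-1 - 1/2)*(8 + 2) = 151 - 3/2*10 = 151 - 15 = 136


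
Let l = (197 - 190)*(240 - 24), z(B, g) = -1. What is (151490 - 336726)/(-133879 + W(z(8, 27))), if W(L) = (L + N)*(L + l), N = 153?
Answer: -185236/95793 ≈ -1.9337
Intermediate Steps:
l = 1512 (l = 7*216 = 1512)
W(L) = (153 + L)*(1512 + L) (W(L) = (L + 153)*(L + 1512) = (153 + L)*(1512 + L))
(151490 - 336726)/(-133879 + W(z(8, 27))) = (151490 - 336726)/(-133879 + (231336 + (-1)**2 + 1665*(-1))) = -185236/(-133879 + (231336 + 1 - 1665)) = -185236/(-133879 + 229672) = -185236/95793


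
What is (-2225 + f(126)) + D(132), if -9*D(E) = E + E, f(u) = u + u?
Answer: -6007/3 ≈ -2002.3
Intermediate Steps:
f(u) = 2*u
D(E) = -2*E/9 (D(E) = -(E + E)/9 = -2*E/9)
(-2225 + f(126)) + D(132) = (-2225 + 2*126) - 2/9*132 = (-2225 + 252) - 88/3 = -1973 - 88/3 = -6007/3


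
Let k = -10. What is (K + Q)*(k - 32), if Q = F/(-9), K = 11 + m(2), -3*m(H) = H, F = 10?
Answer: -1162/3 ≈ -387.33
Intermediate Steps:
m(H) = -H/3
K = 31/3 (K = 11 - ⅓*2 = 11 - ⅔ = 31/3 ≈ 10.333)
Q = -10/9 (Q = 10/(-9) = 10*(-⅑) = -10/9 ≈ -1.1111)
(K + Q)*(k - 32) = (31/3 - 10/9)*(-10 - 32) = (83/9)*(-42) = -1162/3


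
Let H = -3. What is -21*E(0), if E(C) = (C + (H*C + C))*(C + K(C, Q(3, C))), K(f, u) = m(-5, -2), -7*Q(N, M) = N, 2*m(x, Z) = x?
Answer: 0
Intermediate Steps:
m(x, Z) = x/2
Q(N, M) = -N/7
K(f, u) = -5/2 (K(f, u) = (1/2)*(-5) = -5/2)
E(C) = -C*(-5/2 + C) (E(C) = (C + (-3*C + C))*(C - 5/2) = (C - 2*C)*(-5/2 + C) = (-C)*(-5/2 + C) = -C*(-5/2 + C))
-21*E(0) = -21*0*(5 - 2*0)/2 = -21*0*(5 + 0)/2 = -21*0*5/2 = -21*0 = 0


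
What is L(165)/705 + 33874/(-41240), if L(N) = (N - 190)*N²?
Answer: -936428539/969140 ≈ -966.25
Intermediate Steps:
L(N) = N²*(-190 + N) (L(N) = (-190 + N)*N² = N²*(-190 + N))
L(165)/705 + 33874/(-41240) = (165²*(-190 + 165))/705 + 33874/(-41240) = (27225*(-25))*(1/705) + 33874*(-1/41240) = -680625*1/705 - 16937/20620 = -45375/47 - 16937/20620 = -936428539/969140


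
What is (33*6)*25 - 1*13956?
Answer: -9006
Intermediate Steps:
(33*6)*25 - 1*13956 = 198*25 - 13956 = 4950 - 13956 = -9006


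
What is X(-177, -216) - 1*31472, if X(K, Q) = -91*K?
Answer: -15365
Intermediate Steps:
X(-177, -216) - 1*31472 = -91*(-177) - 1*31472 = 16107 - 31472 = -15365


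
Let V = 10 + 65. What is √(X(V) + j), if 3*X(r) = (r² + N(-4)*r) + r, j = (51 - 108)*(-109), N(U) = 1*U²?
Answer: √8513 ≈ 92.266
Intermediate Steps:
V = 75
N(U) = U²
j = 6213 (j = -57*(-109) = 6213)
X(r) = r²/3 + 17*r/3 (X(r) = ((r² + (-4)²*r) + r)/3 = ((r² + 16*r) + r)/3 = (r² + 17*r)/3 = r²/3 + 17*r/3)
√(X(V) + j) = √((⅓)*75*(17 + 75) + 6213) = √((⅓)*75*92 + 6213) = √(2300 + 6213) = √8513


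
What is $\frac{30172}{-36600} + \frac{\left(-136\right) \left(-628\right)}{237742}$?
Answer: $- \frac{505902353}{1087669650} \approx -0.46513$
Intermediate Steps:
$\frac{30172}{-36600} + \frac{\left(-136\right) \left(-628\right)}{237742} = 30172 \left(- \frac{1}{36600}\right) + 85408 \cdot \frac{1}{237742} = - \frac{7543}{9150} + \frac{42704}{118871} = - \frac{505902353}{1087669650}$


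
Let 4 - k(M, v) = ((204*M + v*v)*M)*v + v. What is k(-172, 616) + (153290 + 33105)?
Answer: 36486664119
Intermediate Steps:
k(M, v) = 4 - v - M*v*(v**2 + 204*M) (k(M, v) = 4 - (((204*M + v*v)*M)*v + v) = 4 - (((204*M + v**2)*M)*v + v) = 4 - (((v**2 + 204*M)*M)*v + v) = 4 - ((M*(v**2 + 204*M))*v + v) = 4 - (M*v*(v**2 + 204*M) + v) = 4 - (v + M*v*(v**2 + 204*M)) = 4 + (-v - M*v*(v**2 + 204*M)) = 4 - v - M*v*(v**2 + 204*M))
k(-172, 616) + (153290 + 33105) = (4 - 1*616 - 1*(-172)*616**3 - 204*616*(-172)**2) + (153290 + 33105) = (4 - 616 - 1*(-172)*233744896 - 204*616*29584) + 186395 = (4 - 616 + 40204122112 - 3717643776) + 186395 = 36486477724 + 186395 = 36486664119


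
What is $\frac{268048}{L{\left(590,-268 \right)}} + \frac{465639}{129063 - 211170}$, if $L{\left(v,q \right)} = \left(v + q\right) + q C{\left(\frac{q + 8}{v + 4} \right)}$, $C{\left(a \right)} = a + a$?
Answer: $\frac{1076597107291}{2262239433} \approx 475.9$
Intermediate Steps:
$C{\left(a \right)} = 2 a$
$L{\left(v,q \right)} = q + v + \frac{2 q \left(8 + q\right)}{4 + v}$ ($L{\left(v,q \right)} = \left(v + q\right) + q 2 \frac{q + 8}{v + 4} = \left(q + v\right) + q 2 \frac{8 + q}{4 + v} = \left(q + v\right) + q \frac{2 \left(8 + q\right)}{4 + v} = \left(q + v\right) + \frac{2 q \left(8 + q\right)}{4 + v} = q + v + \frac{2 q \left(8 + q\right)}{4 + v}$)
$\frac{268048}{L{\left(590,-268 \right)}} + \frac{465639}{129063 - 211170} = \frac{268048}{\frac{1}{4 + 590} \left(\left(4 + 590\right) \left(-268 + 590\right) + 2 \left(-268\right) \left(8 - 268\right)\right)} + \frac{465639}{129063 - 211170} = \frac{268048}{\frac{1}{594} \left(594 \cdot 322 + 2 \left(-268\right) \left(-260\right)\right)} + \frac{465639}{-82107} = \frac{268048}{\frac{1}{594} \left(191268 + 139360\right)} + 465639 \left(- \frac{1}{82107}\right) = \frac{268048}{\frac{1}{594} \cdot 330628} - \frac{155213}{27369} = \frac{268048}{\frac{165314}{297}} - \frac{155213}{27369} = 268048 \cdot \frac{297}{165314} - \frac{155213}{27369} = \frac{39805128}{82657} - \frac{155213}{27369} = \frac{1076597107291}{2262239433}$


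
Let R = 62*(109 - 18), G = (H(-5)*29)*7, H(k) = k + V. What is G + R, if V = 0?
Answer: 4627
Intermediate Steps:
H(k) = k (H(k) = k + 0 = k)
G = -1015 (G = -5*29*7 = -145*7 = -1015)
R = 5642 (R = 62*91 = 5642)
G + R = -1015 + 5642 = 4627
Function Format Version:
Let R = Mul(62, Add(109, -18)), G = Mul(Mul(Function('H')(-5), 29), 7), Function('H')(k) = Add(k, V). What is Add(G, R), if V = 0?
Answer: 4627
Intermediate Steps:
Function('H')(k) = k (Function('H')(k) = Add(k, 0) = k)
G = -1015 (G = Mul(Mul(-5, 29), 7) = Mul(-145, 7) = -1015)
R = 5642 (R = Mul(62, 91) = 5642)
Add(G, R) = Add(-1015, 5642) = 4627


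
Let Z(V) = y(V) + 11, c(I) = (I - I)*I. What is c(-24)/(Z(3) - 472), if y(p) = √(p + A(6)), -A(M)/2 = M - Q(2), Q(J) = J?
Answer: 0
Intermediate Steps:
c(I) = 0 (c(I) = 0*I = 0)
A(M) = 4 - 2*M (A(M) = -2*(M - 1*2) = -2*(M - 2) = -2*(-2 + M) = 4 - 2*M)
y(p) = √(-8 + p) (y(p) = √(p + (4 - 2*6)) = √(p + (4 - 12)) = √(p - 8) = √(-8 + p))
Z(V) = 11 + √(-8 + V) (Z(V) = √(-8 + V) + 11 = 11 + √(-8 + V))
c(-24)/(Z(3) - 472) = 0/((11 + √(-8 + 3)) - 472) = 0/((11 + √(-5)) - 472) = 0/((11 + I*√5) - 472) = 0/(-461 + I*√5) = 0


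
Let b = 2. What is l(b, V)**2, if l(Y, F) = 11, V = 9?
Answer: 121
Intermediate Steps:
l(b, V)**2 = 11**2 = 121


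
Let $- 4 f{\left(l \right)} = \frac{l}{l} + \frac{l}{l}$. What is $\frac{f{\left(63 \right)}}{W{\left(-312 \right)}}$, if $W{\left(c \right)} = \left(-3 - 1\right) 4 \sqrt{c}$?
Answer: $- \frac{i \sqrt{78}}{4992} \approx - 0.0017692 i$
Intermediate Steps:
$f{\left(l \right)} = - \frac{1}{2}$ ($f{\left(l \right)} = - \frac{\frac{l}{l} + \frac{l}{l}}{4} = - \frac{1 + 1}{4} = \left(- \frac{1}{4}\right) 2 = - \frac{1}{2}$)
$W{\left(c \right)} = - 16 \sqrt{c}$ ($W{\left(c \right)} = - 4 \cdot 4 \sqrt{c} = - 16 \sqrt{c}$)
$\frac{f{\left(63 \right)}}{W{\left(-312 \right)}} = - \frac{1}{2 \left(- 16 \sqrt{-312}\right)} = - \frac{1}{2 \left(- 16 \cdot 2 i \sqrt{78}\right)} = - \frac{1}{2 \left(- 32 i \sqrt{78}\right)} = - \frac{\frac{1}{2496} i \sqrt{78}}{2} = - \frac{i \sqrt{78}}{4992}$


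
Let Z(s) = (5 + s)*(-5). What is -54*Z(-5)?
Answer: 0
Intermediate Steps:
Z(s) = -25 - 5*s
-54*Z(-5) = -54*(-25 - 5*(-5)) = -54*(-25 + 25) = -54*0 = 0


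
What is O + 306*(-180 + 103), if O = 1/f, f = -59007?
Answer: -1390322935/59007 ≈ -23562.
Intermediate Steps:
O = -1/59007 (O = 1/(-59007) = -1/59007 ≈ -1.6947e-5)
O + 306*(-180 + 103) = -1/59007 + 306*(-180 + 103) = -1/59007 + 306*(-77) = -1/59007 - 23562 = -1390322935/59007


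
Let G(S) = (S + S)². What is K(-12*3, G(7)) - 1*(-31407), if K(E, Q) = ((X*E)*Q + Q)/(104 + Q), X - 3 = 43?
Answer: 454886/15 ≈ 30326.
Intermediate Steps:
X = 46 (X = 3 + 43 = 46)
G(S) = 4*S² (G(S) = (2*S)² = 4*S²)
K(E, Q) = (Q + 46*E*Q)/(104 + Q) (K(E, Q) = ((46*E)*Q + Q)/(104 + Q) = (46*E*Q + Q)/(104 + Q) = (Q + 46*E*Q)/(104 + Q))
K(-12*3, G(7)) - 1*(-31407) = (4*7²)*(1 + 46*(-12*3))/(104 + 4*7²) - 1*(-31407) = (4*49)*(1 + 46*(-36))/(104 + 4*49) + 31407 = 196*(1 - 1656)/(104 + 196) + 31407 = 196*(-1655)/300 + 31407 = 196*(1/300)*(-1655) + 31407 = -16219/15 + 31407 = 454886/15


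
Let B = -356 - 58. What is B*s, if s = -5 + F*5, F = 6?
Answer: -10350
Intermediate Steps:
s = 25 (s = -5 + 6*5 = -5 + 30 = 25)
B = -414
B*s = -414*25 = -10350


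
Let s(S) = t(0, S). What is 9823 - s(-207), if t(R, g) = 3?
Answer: 9820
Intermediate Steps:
s(S) = 3
9823 - s(-207) = 9823 - 1*3 = 9823 - 3 = 9820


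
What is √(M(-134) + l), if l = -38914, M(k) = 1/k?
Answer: I*√698739918/134 ≈ 197.27*I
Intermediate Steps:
√(M(-134) + l) = √(1/(-134) - 38914) = √(-1/134 - 38914) = √(-5214477/134) = I*√698739918/134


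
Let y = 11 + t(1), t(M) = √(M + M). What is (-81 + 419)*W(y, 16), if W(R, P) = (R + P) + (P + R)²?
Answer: 256204 + 18590*√2 ≈ 2.8249e+5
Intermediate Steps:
t(M) = √2*√M (t(M) = √(2*M) = √2*√M)
y = 11 + √2 (y = 11 + √2*√1 = 11 + √2*1 = 11 + √2 ≈ 12.414)
W(R, P) = P + R + (P + R)² (W(R, P) = (P + R) + (P + R)² = P + R + (P + R)²)
(-81 + 419)*W(y, 16) = (-81 + 419)*(16 + (11 + √2) + (16 + (11 + √2))²) = 338*(16 + (11 + √2) + (27 + √2)²) = 338*(27 + √2 + (27 + √2)²) = 9126 + 338*√2 + 338*(27 + √2)²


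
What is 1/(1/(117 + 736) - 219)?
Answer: -853/186806 ≈ -0.0045662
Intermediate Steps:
1/(1/(117 + 736) - 219) = 1/(1/853 - 219) = 1/(-186806/853) = -853/186806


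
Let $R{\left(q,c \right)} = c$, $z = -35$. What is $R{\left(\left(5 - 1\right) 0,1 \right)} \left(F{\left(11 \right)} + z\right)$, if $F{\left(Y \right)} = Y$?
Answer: $-24$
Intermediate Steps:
$R{\left(\left(5 - 1\right) 0,1 \right)} \left(F{\left(11 \right)} + z\right) = 1 \left(11 - 35\right) = 1 \left(-24\right) = -24$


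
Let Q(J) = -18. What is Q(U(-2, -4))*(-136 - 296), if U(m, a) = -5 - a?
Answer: 7776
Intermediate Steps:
Q(U(-2, -4))*(-136 - 296) = -18*(-136 - 296) = -18*(-432) = 7776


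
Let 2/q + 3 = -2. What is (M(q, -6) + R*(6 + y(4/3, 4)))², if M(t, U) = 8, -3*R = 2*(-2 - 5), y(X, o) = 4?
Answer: 26896/9 ≈ 2988.4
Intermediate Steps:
R = 14/3 (R = -2*(-2 - 5)/3 = -2*(-7)/3 = -⅓*(-14) = 14/3 ≈ 4.6667)
q = -⅖ (q = 2/(-3 - 2) = 2/(-5) = 2*(-⅕) = -⅖ ≈ -0.40000)
(M(q, -6) + R*(6 + y(4/3, 4)))² = (8 + 14*(6 + 4)/3)² = (8 + (14/3)*10)² = (8 + 140/3)² = (164/3)² = 26896/9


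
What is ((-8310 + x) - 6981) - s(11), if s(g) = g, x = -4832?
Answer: -20134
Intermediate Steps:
((-8310 + x) - 6981) - s(11) = ((-8310 - 4832) - 6981) - 1*11 = (-13142 - 6981) - 11 = -20123 - 11 = -20134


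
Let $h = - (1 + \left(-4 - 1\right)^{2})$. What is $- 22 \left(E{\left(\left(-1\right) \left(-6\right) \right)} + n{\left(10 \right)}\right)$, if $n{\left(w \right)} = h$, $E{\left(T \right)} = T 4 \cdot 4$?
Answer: $-1540$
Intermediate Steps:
$E{\left(T \right)} = 16 T$ ($E{\left(T \right)} = 4 T 4 = 16 T$)
$h = -26$ ($h = - (1 + \left(-5\right)^{2}) = - (1 + 25) = \left(-1\right) 26 = -26$)
$n{\left(w \right)} = -26$
$- 22 \left(E{\left(\left(-1\right) \left(-6\right) \right)} + n{\left(10 \right)}\right) = - 22 \left(16 \left(\left(-1\right) \left(-6\right)\right) - 26\right) = - 22 \left(16 \cdot 6 - 26\right) = - 22 \left(96 - 26\right) = \left(-22\right) 70 = -1540$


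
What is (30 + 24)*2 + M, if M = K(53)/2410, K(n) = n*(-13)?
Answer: 259591/2410 ≈ 107.71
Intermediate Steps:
K(n) = -13*n
M = -689/2410 (M = -13*53/2410 = -689*1/2410 = -689/2410 ≈ -0.28589)
(30 + 24)*2 + M = (30 + 24)*2 - 689/2410 = 54*2 - 689/2410 = 108 - 689/2410 = 259591/2410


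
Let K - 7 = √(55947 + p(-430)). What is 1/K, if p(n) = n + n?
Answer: -7/55038 + √55087/55038 ≈ 0.0041373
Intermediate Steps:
p(n) = 2*n
K = 7 + √55087 (K = 7 + √(55947 + 2*(-430)) = 7 + √(55947 - 860) = 7 + √55087 ≈ 241.71)
1/K = 1/(7 + √55087)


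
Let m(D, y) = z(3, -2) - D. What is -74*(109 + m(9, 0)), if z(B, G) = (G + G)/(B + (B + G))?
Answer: -7326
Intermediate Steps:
z(B, G) = 2*G/(G + 2*B) (z(B, G) = (2*G)/(G + 2*B) = 2*G/(G + 2*B))
m(D, y) = -1 - D (m(D, y) = 2*(-2)/(-2 + 2*3) - D = 2*(-2)/(-2 + 6) - D = 2*(-2)/4 - D = 2*(-2)*(¼) - D = -1 - D)
-74*(109 + m(9, 0)) = -74*(109 + (-1 - 1*9)) = -74*(109 + (-1 - 9)) = -74*(109 - 10) = -74*99 = -7326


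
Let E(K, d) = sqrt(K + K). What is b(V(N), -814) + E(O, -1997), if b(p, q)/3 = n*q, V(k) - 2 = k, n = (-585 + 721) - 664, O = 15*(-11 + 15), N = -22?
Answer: 1289376 + 2*sqrt(30) ≈ 1.2894e+6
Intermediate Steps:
O = 60 (O = 15*4 = 60)
n = -528 (n = 136 - 664 = -528)
V(k) = 2 + k
E(K, d) = sqrt(2)*sqrt(K) (E(K, d) = sqrt(2*K) = sqrt(2)*sqrt(K))
b(p, q) = -1584*q (b(p, q) = 3*(-528*q) = -1584*q)
b(V(N), -814) + E(O, -1997) = -1584*(-814) + sqrt(2)*sqrt(60) = 1289376 + sqrt(2)*(2*sqrt(15)) = 1289376 + 2*sqrt(30)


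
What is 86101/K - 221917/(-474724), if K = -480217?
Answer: 65694104865/227970535108 ≈ 0.28817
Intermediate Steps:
86101/K - 221917/(-474724) = 86101/(-480217) - 221917/(-474724) = 86101*(-1/480217) - 221917*(-1/474724) = -86101/480217 + 221917/474724 = 65694104865/227970535108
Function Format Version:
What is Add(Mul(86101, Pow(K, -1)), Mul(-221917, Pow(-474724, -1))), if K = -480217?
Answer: Rational(65694104865, 227970535108) ≈ 0.28817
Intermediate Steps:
Add(Mul(86101, Pow(K, -1)), Mul(-221917, Pow(-474724, -1))) = Add(Mul(86101, Pow(-480217, -1)), Mul(-221917, Pow(-474724, -1))) = Add(Mul(86101, Rational(-1, 480217)), Mul(-221917, Rational(-1, 474724))) = Add(Rational(-86101, 480217), Rational(221917, 474724)) = Rational(65694104865, 227970535108)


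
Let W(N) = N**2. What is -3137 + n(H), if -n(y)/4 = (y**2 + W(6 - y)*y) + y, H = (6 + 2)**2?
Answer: -880961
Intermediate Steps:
H = 64 (H = 8**2 = 64)
n(y) = -4*y - 4*y**2 - 4*y*(6 - y)**2 (n(y) = -4*((y**2 + (6 - y)**2*y) + y) = -4*((y**2 + y*(6 - y)**2) + y) = -4*(y + y**2 + y*(6 - y)**2) = -4*y - 4*y**2 - 4*y*(6 - y)**2)
-3137 + n(H) = -3137 + 4*64*(-37 - 1*64**2 + 11*64) = -3137 + 4*64*(-37 - 1*4096 + 704) = -3137 + 4*64*(-37 - 4096 + 704) = -3137 + 4*64*(-3429) = -3137 - 877824 = -880961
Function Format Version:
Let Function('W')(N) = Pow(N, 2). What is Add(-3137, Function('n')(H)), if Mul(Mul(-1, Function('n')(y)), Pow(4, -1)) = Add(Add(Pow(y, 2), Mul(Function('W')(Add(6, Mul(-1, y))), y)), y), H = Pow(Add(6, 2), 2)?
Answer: -880961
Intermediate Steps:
H = 64 (H = Pow(8, 2) = 64)
Function('n')(y) = Add(Mul(-4, y), Mul(-4, Pow(y, 2)), Mul(-4, y, Pow(Add(6, Mul(-1, y)), 2))) (Function('n')(y) = Mul(-4, Add(Add(Pow(y, 2), Mul(Pow(Add(6, Mul(-1, y)), 2), y)), y)) = Mul(-4, Add(Add(Pow(y, 2), Mul(y, Pow(Add(6, Mul(-1, y)), 2))), y)) = Mul(-4, Add(y, Pow(y, 2), Mul(y, Pow(Add(6, Mul(-1, y)), 2)))) = Add(Mul(-4, y), Mul(-4, Pow(y, 2)), Mul(-4, y, Pow(Add(6, Mul(-1, y)), 2))))
Add(-3137, Function('n')(H)) = Add(-3137, Mul(4, 64, Add(-37, Mul(-1, Pow(64, 2)), Mul(11, 64)))) = Add(-3137, Mul(4, 64, Add(-37, Mul(-1, 4096), 704))) = Add(-3137, Mul(4, 64, Add(-37, -4096, 704))) = Add(-3137, Mul(4, 64, -3429)) = Add(-3137, -877824) = -880961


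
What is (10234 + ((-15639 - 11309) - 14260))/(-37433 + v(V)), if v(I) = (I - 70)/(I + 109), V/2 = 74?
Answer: 7960318/9620203 ≈ 0.82746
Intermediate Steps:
V = 148 (V = 2*74 = 148)
v(I) = (-70 + I)/(109 + I)
(10234 + ((-15639 - 11309) - 14260))/(-37433 + v(V)) = (10234 + ((-15639 - 11309) - 14260))/(-37433 + (-70 + 148)/(109 + 148)) = (10234 + (-26948 - 14260))/(-37433 + 78/257) = (10234 - 41208)/(-37433 + (1/257)*78) = -30974/(-37433 + 78/257) = -30974/(-9620203/257) = -30974*(-257/9620203) = 7960318/9620203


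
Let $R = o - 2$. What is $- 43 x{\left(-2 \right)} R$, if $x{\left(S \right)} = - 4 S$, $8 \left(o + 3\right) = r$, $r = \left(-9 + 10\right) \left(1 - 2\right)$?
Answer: $1763$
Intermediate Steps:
$r = -1$ ($r = 1 \left(-1\right) = -1$)
$o = - \frac{25}{8}$ ($o = -3 + \frac{1}{8} \left(-1\right) = -3 - \frac{1}{8} = - \frac{25}{8} \approx -3.125$)
$R = - \frac{41}{8}$ ($R = - \frac{25}{8} - 2 = - \frac{41}{8} \approx -5.125$)
$- 43 x{\left(-2 \right)} R = - 43 \left(\left(-4\right) \left(-2\right)\right) \left(- \frac{41}{8}\right) = \left(-43\right) 8 \left(- \frac{41}{8}\right) = \left(-344\right) \left(- \frac{41}{8}\right) = 1763$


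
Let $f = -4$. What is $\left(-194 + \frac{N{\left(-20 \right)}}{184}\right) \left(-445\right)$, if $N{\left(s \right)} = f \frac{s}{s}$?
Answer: $\frac{3971625}{46} \approx 86340.0$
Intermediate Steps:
$N{\left(s \right)} = -4$ ($N{\left(s \right)} = - 4 \frac{s}{s} = \left(-4\right) 1 = -4$)
$\left(-194 + \frac{N{\left(-20 \right)}}{184}\right) \left(-445\right) = \left(-194 - \frac{4}{184}\right) \left(-445\right) = \left(-194 - \frac{1}{46}\right) \left(-445\right) = \left(- \frac{8925}{46}\right) \left(-445\right) = \frac{3971625}{46}$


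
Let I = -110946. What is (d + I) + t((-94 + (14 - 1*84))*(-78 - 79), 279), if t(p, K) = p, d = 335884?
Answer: 250686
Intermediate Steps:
(d + I) + t((-94 + (14 - 1*84))*(-78 - 79), 279) = (335884 - 110946) + (-94 + (14 - 1*84))*(-78 - 79) = 224938 + (-94 + (14 - 84))*(-157) = 224938 + (-94 - 70)*(-157) = 224938 - 164*(-157) = 224938 + 25748 = 250686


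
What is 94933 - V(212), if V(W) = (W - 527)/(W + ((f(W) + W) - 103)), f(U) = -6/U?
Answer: 1076646283/11341 ≈ 94934.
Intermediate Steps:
V(W) = (-527 + W)/(-103 - 6/W + 2*W) (V(W) = (W - 527)/(W + ((-6/W + W) - 103)) = (-527 + W)/(W + ((W - 6/W) - 103)) = (-527 + W)/(W + (-103 + W - 6/W)) = (-527 + W)/(-103 - 6/W + 2*W))
94933 - V(212) = 94933 - (-1)*212*(-527 + 212)/(6 - 1*212*(-103 + 2*212)) = 94933 - (-1)*212*(-315)/(6 - 1*212*(-103 + 424)) = 94933 - (-1)*212*(-315)/(6 - 1*212*321) = 94933 - (-1)*212*(-315)/(6 - 68052) = 94933 - (-1)*212*(-315)/(-68046) = 94933 - (-1)*212*(-1)*(-315)/68046 = 94933 - 1*(-11130/11341) = 94933 + 11130/11341 = 1076646283/11341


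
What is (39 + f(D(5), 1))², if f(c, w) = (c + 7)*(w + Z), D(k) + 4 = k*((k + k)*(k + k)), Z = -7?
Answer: 8874441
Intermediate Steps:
D(k) = -4 + 4*k³ (D(k) = -4 + k*((k + k)*(k + k)) = -4 + k*((2*k)*(2*k)) = -4 + k*(4*k²) = -4 + 4*k³)
f(c, w) = (-7 + w)*(7 + c) (f(c, w) = (c + 7)*(w - 7) = (7 + c)*(-7 + w) = (-7 + w)*(7 + c))
(39 + f(D(5), 1))² = (39 + (-49 - 7*(-4 + 4*5³) + 7*1 + (-4 + 4*5³)*1))² = (39 + (-49 - 7*(-4 + 4*125) + 7 + (-4 + 4*125)*1))² = (39 + (-49 - 7*(-4 + 500) + 7 + (-4 + 500)*1))² = (39 + (-49 - 7*496 + 7 + 496*1))² = (39 + (-49 - 3472 + 7 + 496))² = (39 - 3018)² = (-2979)² = 8874441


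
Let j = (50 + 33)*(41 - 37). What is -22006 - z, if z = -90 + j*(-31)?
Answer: -11624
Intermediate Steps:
j = 332 (j = 83*4 = 332)
z = -10382 (z = -90 + 332*(-31) = -90 - 10292 = -10382)
-22006 - z = -22006 - 1*(-10382) = -22006 + 10382 = -11624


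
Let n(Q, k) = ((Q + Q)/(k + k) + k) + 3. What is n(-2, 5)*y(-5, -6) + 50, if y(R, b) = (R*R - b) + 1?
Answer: 1466/5 ≈ 293.20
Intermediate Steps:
y(R, b) = 1 + R² - b (y(R, b) = (R² - b) + 1 = 1 + R² - b)
n(Q, k) = 3 + k + Q/k (n(Q, k) = ((2*Q)/((2*k)) + k) + 3 = ((2*Q)*(1/(2*k)) + k) + 3 = (Q/k + k) + 3 = (k + Q/k) + 3 = 3 + k + Q/k)
n(-2, 5)*y(-5, -6) + 50 = (3 + 5 - 2/5)*(1 + (-5)² - 1*(-6)) + 50 = (3 + 5 - 2*⅕)*(1 + 25 + 6) + 50 = (3 + 5 - ⅖)*32 + 50 = (38/5)*32 + 50 = 1216/5 + 50 = 1466/5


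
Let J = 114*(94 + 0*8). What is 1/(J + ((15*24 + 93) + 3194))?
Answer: 1/14363 ≈ 6.9623e-5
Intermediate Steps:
J = 10716 (J = 114*(94 + 0) = 114*94 = 10716)
1/(J + ((15*24 + 93) + 3194)) = 1/(10716 + ((15*24 + 93) + 3194)) = 1/(10716 + ((360 + 93) + 3194)) = 1/(10716 + (453 + 3194)) = 1/(10716 + 3647) = 1/14363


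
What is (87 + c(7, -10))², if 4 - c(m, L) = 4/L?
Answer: 208849/25 ≈ 8354.0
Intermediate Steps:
c(m, L) = 4 - 4/L
(87 + c(7, -10))² = (87 + (4 - 4/(-10)))² = (87 + (4 - 4*(-⅒)))² = (87 + (4 + ⅖))² = (87 + 22/5)² = (457/5)² = 208849/25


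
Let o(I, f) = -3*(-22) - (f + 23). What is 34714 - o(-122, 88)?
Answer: 34759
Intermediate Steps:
o(I, f) = 43 - f (o(I, f) = 66 - (23 + f) = 66 + (-23 - f) = 43 - f)
34714 - o(-122, 88) = 34714 - (43 - 1*88) = 34714 - (43 - 88) = 34714 - 1*(-45) = 34714 + 45 = 34759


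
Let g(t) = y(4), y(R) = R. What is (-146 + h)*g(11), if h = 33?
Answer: -452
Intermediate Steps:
g(t) = 4
(-146 + h)*g(11) = (-146 + 33)*4 = -113*4 = -452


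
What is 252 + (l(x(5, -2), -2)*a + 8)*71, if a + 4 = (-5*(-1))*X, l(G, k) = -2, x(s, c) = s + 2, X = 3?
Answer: -742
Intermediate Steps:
x(s, c) = 2 + s
a = 11 (a = -4 - 5*(-1)*3 = -4 + 5*3 = -4 + 15 = 11)
252 + (l(x(5, -2), -2)*a + 8)*71 = 252 + (-2*11 + 8)*71 = 252 + (-22 + 8)*71 = 252 - 14*71 = 252 - 994 = -742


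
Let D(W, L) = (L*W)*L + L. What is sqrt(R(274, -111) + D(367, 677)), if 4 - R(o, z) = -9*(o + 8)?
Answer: sqrt(168209962) ≈ 12970.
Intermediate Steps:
D(W, L) = L + W*L**2 (D(W, L) = W*L**2 + L = L + W*L**2)
R(o, z) = 76 + 9*o (R(o, z) = 4 - (-9)*(o + 8) = 4 - (-9)*(8 + o) = 4 - (-72 - 9*o) = 4 + (72 + 9*o) = 76 + 9*o)
sqrt(R(274, -111) + D(367, 677)) = sqrt((76 + 9*274) + 677*(1 + 677*367)) = sqrt((76 + 2466) + 677*(1 + 248459)) = sqrt(2542 + 677*248460) = sqrt(2542 + 168207420) = sqrt(168209962)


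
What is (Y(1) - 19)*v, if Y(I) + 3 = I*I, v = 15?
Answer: -315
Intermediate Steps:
Y(I) = -3 + I² (Y(I) = -3 + I*I = -3 + I²)
(Y(1) - 19)*v = ((-3 + 1²) - 19)*15 = ((-3 + 1) - 19)*15 = (-2 - 19)*15 = -21*15 = -315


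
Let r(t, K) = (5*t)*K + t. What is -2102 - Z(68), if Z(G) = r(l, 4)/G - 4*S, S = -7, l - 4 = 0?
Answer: -36231/17 ≈ -2131.2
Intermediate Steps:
l = 4 (l = 4 + 0 = 4)
r(t, K) = t + 5*K*t (r(t, K) = 5*K*t + t = t + 5*K*t)
Z(G) = 28 + 84/G (Z(G) = (4*(1 + 5*4))/G - 4*(-7) = (4*(1 + 20))/G + 28 = (4*21)/G + 28 = 84/G + 28 = 28 + 84/G)
-2102 - Z(68) = -2102 - (28 + 84/68) = -2102 - (28 + 84*(1/68)) = -2102 - (28 + 21/17) = -2102 - 1*497/17 = -2102 - 497/17 = -36231/17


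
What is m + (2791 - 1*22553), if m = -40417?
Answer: -60179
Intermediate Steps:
m + (2791 - 1*22553) = -40417 + (2791 - 1*22553) = -40417 + (2791 - 22553) = -40417 - 19762 = -60179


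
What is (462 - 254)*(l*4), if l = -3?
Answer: -2496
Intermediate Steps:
(462 - 254)*(l*4) = (462 - 254)*(-3*4) = 208*(-12) = -2496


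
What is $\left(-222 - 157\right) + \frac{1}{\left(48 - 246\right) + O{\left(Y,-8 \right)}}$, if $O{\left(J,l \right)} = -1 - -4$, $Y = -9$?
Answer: $- \frac{73906}{195} \approx -379.0$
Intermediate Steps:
$O{\left(J,l \right)} = 3$ ($O{\left(J,l \right)} = -1 + 4 = 3$)
$\left(-222 - 157\right) + \frac{1}{\left(48 - 246\right) + O{\left(Y,-8 \right)}} = \left(-222 - 157\right) + \frac{1}{\left(48 - 246\right) + 3} = -379 + \frac{1}{-198 + 3} = -379 + \frac{1}{-195} = -379 - \frac{1}{195} = - \frac{73906}{195}$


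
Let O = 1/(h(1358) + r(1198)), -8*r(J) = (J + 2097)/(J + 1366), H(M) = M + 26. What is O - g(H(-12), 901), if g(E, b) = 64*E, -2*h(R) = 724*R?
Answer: -9034923941024/10083620447 ≈ -896.00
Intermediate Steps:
h(R) = -362*R
H(M) = 26 + M
r(J) = -(2097 + J)/(8*(1366 + J)) (r(J) = -(J + 2097)/(8*(J + 1366)) = -(2097 + J)/(8*(1366 + J)))
O = -20512/10083620447 (O = 1/(-362*1358 + (-2097 - 1*1198)/(8*(1366 + 1198))) = 1/(-491596 + (⅛)*(-2097 - 1198)/2564) = 1/(-491596 + (⅛)*(1/2564)*(-3295)) = 1/(-491596 - 3295/20512) = 1/(-10083620447/20512) = -20512/10083620447 ≈ -2.0342e-6)
O - g(H(-12), 901) = -20512/10083620447 - 64*(26 - 12) = -20512/10083620447 - 64*14 = -20512/10083620447 - 1*896 = -20512/10083620447 - 896 = -9034923941024/10083620447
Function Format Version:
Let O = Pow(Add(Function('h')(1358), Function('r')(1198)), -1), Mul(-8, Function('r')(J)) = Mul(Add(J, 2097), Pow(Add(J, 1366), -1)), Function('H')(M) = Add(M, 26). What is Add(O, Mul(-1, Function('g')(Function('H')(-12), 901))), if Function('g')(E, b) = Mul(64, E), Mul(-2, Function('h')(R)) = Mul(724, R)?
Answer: Rational(-9034923941024, 10083620447) ≈ -896.00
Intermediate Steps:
Function('h')(R) = Mul(-362, R) (Function('h')(R) = Mul(Rational(-1, 2), Mul(724, R)) = Mul(-362, R))
Function('H')(M) = Add(26, M)
Function('r')(J) = Mul(Rational(-1, 8), Pow(Add(1366, J), -1), Add(2097, J)) (Function('r')(J) = Mul(Rational(-1, 8), Mul(Add(J, 2097), Pow(Add(J, 1366), -1))) = Mul(Rational(-1, 8), Mul(Add(2097, J), Pow(Add(1366, J), -1))) = Mul(Rational(-1, 8), Mul(Pow(Add(1366, J), -1), Add(2097, J))) = Mul(Rational(-1, 8), Pow(Add(1366, J), -1), Add(2097, J)))
O = Rational(-20512, 10083620447) (O = Pow(Add(Mul(-362, 1358), Mul(Rational(1, 8), Pow(Add(1366, 1198), -1), Add(-2097, Mul(-1, 1198)))), -1) = Pow(Add(-491596, Mul(Rational(1, 8), Pow(2564, -1), Add(-2097, -1198))), -1) = Pow(Add(-491596, Mul(Rational(1, 8), Rational(1, 2564), -3295)), -1) = Pow(Add(-491596, Rational(-3295, 20512)), -1) = Pow(Rational(-10083620447, 20512), -1) = Rational(-20512, 10083620447) ≈ -2.0342e-6)
Add(O, Mul(-1, Function('g')(Function('H')(-12), 901))) = Add(Rational(-20512, 10083620447), Mul(-1, Mul(64, Add(26, -12)))) = Add(Rational(-20512, 10083620447), Mul(-1, Mul(64, 14))) = Add(Rational(-20512, 10083620447), Mul(-1, 896)) = Add(Rational(-20512, 10083620447), -896) = Rational(-9034923941024, 10083620447)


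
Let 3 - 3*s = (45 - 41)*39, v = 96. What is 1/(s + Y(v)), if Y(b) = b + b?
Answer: 1/141 ≈ 0.0070922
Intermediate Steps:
Y(b) = 2*b
s = -51 (s = 1 - (45 - 41)*39/3 = 1 - 4*39/3 = 1 - ⅓*156 = 1 - 52 = -51)
1/(s + Y(v)) = 1/(-51 + 2*96) = 1/(-51 + 192) = 1/141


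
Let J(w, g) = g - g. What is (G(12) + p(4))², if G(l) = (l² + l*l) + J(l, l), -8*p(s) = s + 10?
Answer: 1311025/16 ≈ 81939.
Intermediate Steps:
p(s) = -5/4 - s/8 (p(s) = -(s + 10)/8 = -(10 + s)/8 = -5/4 - s/8)
J(w, g) = 0
G(l) = 2*l² (G(l) = (l² + l*l) + 0 = (l² + l²) + 0 = 2*l² + 0 = 2*l²)
(G(12) + p(4))² = (2*12² + (-5/4 - ⅛*4))² = (2*144 + (-5/4 - ½))² = (288 - 7/4)² = (1145/4)² = 1311025/16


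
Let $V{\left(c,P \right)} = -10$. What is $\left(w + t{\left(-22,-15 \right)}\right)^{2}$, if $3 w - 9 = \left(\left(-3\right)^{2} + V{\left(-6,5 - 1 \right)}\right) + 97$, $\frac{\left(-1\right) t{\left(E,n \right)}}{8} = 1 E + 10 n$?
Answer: $1990921$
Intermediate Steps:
$t{\left(E,n \right)} = - 80 n - 8 E$ ($t{\left(E,n \right)} = - 8 \left(1 E + 10 n\right) = - 8 \left(E + 10 n\right) = - 80 n - 8 E$)
$w = 35$ ($w = 3 + \frac{\left(\left(-3\right)^{2} - 10\right) + 97}{3} = 3 + \frac{\left(9 - 10\right) + 97}{3} = 3 + \frac{-1 + 97}{3} = 3 + \frac{1}{3} \cdot 96 = 3 + 32 = 35$)
$\left(w + t{\left(-22,-15 \right)}\right)^{2} = \left(35 - -1376\right)^{2} = \left(35 + \left(1200 + 176\right)\right)^{2} = \left(35 + 1376\right)^{2} = 1411^{2} = 1990921$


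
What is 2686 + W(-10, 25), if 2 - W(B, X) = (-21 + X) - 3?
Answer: 2687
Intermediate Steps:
W(B, X) = 26 - X (W(B, X) = 2 - ((-21 + X) - 3) = 2 - (-24 + X) = 2 + (24 - X) = 26 - X)
2686 + W(-10, 25) = 2686 + (26 - 1*25) = 2686 + (26 - 25) = 2686 + 1 = 2687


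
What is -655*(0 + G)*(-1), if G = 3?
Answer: 1965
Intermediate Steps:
-655*(0 + G)*(-1) = -655*(0 + 3)*(-1) = -1965*(-1) = -655*(-3) = 1965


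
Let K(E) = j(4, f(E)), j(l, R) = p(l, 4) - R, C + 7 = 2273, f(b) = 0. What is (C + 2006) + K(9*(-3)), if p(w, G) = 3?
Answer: 4275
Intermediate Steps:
C = 2266 (C = -7 + 2273 = 2266)
j(l, R) = 3 - R
K(E) = 3 (K(E) = 3 - 1*0 = 3 + 0 = 3)
(C + 2006) + K(9*(-3)) = (2266 + 2006) + 3 = 4272 + 3 = 4275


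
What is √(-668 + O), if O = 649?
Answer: I*√19 ≈ 4.3589*I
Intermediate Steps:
√(-668 + O) = √(-668 + 649) = √(-19) = I*√19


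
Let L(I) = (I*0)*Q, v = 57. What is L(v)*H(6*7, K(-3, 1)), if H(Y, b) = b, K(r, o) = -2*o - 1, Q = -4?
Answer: 0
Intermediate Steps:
K(r, o) = -1 - 2*o
L(I) = 0 (L(I) = (I*0)*(-4) = 0*(-4) = 0)
L(v)*H(6*7, K(-3, 1)) = 0*(-1 - 2*1) = 0*(-1 - 2) = 0*(-3) = 0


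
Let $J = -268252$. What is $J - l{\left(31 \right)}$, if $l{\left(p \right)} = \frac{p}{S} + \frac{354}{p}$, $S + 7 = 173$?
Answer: $- \frac{1380484517}{5146} \approx -2.6826 \cdot 10^{5}$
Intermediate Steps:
$S = 166$ ($S = -7 + 173 = 166$)
$l{\left(p \right)} = \frac{354}{p} + \frac{p}{166}$ ($l{\left(p \right)} = \frac{p}{166} + \frac{354}{p} = \frac{354}{p} + \frac{p}{166}$)
$J - l{\left(31 \right)} = -268252 - \left(\frac{354}{31} + \frac{1}{166} \cdot 31\right) = -268252 - \left(354 \cdot \frac{1}{31} + \frac{31}{166}\right) = -268252 - \left(\frac{354}{31} + \frac{31}{166}\right) = -268252 - \frac{59725}{5146} = - \frac{1380484517}{5146}$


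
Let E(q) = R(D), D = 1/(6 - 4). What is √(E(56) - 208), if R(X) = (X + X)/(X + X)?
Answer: 3*I*√23 ≈ 14.387*I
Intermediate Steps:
D = ½ (D = 1/2 = ½ ≈ 0.50000)
R(X) = 1 (R(X) = (2*X)/((2*X)) = (2*X)*(1/(2*X)) = 1)
E(q) = 1
√(E(56) - 208) = √(1 - 208) = √(-207) = 3*I*√23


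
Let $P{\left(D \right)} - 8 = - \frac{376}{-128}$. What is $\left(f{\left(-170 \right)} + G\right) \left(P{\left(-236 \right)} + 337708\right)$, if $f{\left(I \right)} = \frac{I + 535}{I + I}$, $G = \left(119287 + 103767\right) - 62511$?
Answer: $\frac{58989237129053}{1088} \approx 5.4218 \cdot 10^{10}$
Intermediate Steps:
$P{\left(D \right)} = \frac{175}{16}$ ($P{\left(D \right)} = 8 - \frac{376}{-128} = 8 - - \frac{47}{16} = 8 + \frac{47}{16} = \frac{175}{16}$)
$G = 160543$ ($G = 223054 - 62511 = 160543$)
$f{\left(I \right)} = \frac{535 + I}{2 I}$
$\left(f{\left(-170 \right)} + G\right) \left(P{\left(-236 \right)} + 337708\right) = \left(\frac{535 - 170}{2 \left(-170\right)} + 160543\right) \left(\frac{175}{16} + 337708\right) = \left(\frac{1}{2} \left(- \frac{1}{170}\right) 365 + 160543\right) \frac{5403503}{16} = \left(- \frac{73}{68} + 160543\right) \frac{5403503}{16} = \frac{10916851}{68} \cdot \frac{5403503}{16} = \frac{58989237129053}{1088}$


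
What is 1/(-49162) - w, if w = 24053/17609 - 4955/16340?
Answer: -1503272085091/1414543437172 ≈ -1.0627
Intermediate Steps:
w = 61154685/57546212 (w = 24053*(1/17609) - 4955*1/16340 = 24053/17609 - 991/3268 = 61154685/57546212 ≈ 1.0627)
1/(-49162) - w = 1/(-49162) - 1*61154685/57546212 = -1/49162 - 61154685/57546212 = -1503272085091/1414543437172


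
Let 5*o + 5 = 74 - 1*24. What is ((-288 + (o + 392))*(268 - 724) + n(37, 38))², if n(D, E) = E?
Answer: 2651220100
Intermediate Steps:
o = 9 (o = -1 + (74 - 1*24)/5 = -1 + (74 - 24)/5 = -1 + (⅕)*50 = -1 + 10 = 9)
((-288 + (o + 392))*(268 - 724) + n(37, 38))² = ((-288 + (9 + 392))*(268 - 724) + 38)² = ((-288 + 401)*(-456) + 38)² = (113*(-456) + 38)² = (-51528 + 38)² = (-51490)² = 2651220100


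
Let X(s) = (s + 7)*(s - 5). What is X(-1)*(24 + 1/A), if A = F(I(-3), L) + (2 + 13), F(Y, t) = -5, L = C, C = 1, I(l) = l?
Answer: -4338/5 ≈ -867.60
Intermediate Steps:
L = 1
X(s) = (-5 + s)*(7 + s) (X(s) = (7 + s)*(-5 + s) = (-5 + s)*(7 + s))
A = 10 (A = -5 + (2 + 13) = -5 + 15 = 10)
X(-1)*(24 + 1/A) = (-35 + (-1)² + 2*(-1))*(24 + 1/10) = (-35 + 1 - 2)*(24 + ⅒) = -36*241/10 = -4338/5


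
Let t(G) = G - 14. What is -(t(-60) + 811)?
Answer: -737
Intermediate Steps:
t(G) = -14 + G
-(t(-60) + 811) = -((-14 - 60) + 811) = -(-74 + 811) = -1*737 = -737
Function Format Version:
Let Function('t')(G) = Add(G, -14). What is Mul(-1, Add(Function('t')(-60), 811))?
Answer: -737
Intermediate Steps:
Function('t')(G) = Add(-14, G)
Mul(-1, Add(Function('t')(-60), 811)) = Mul(-1, Add(Add(-14, -60), 811)) = Mul(-1, Add(-74, 811)) = Mul(-1, 737) = -737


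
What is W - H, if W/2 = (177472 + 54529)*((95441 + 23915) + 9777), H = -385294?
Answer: 59918355560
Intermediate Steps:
W = 59917970266 (W = 2*((177472 + 54529)*((95441 + 23915) + 9777)) = 2*(232001*(119356 + 9777)) = 2*(232001*129133) = 2*29958985133 = 59917970266)
W - H = 59917970266 - 1*(-385294) = 59917970266 + 385294 = 59918355560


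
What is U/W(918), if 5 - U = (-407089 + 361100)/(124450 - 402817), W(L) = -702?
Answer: -672923/97706817 ≈ -0.0068872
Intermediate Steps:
U = 1345846/278367 (U = 5 - (-407089 + 361100)/(124450 - 402817) = 5 - (-45989)/(-278367) = 5 - (-45989)*(-1)/278367 = 5 - 1*45989/278367 = 5 - 45989/278367 = 1345846/278367 ≈ 4.8348)
U/W(918) = (1345846/278367)/(-702) = (1345846/278367)*(-1/702) = -672923/97706817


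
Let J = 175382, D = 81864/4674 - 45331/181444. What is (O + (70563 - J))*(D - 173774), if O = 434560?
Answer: -8098315034408419317/141344876 ≈ -5.7295e+10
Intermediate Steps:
D = 2440309087/141344876 (D = 81864*(1/4674) - 45331*1/181444 = 13644/779 - 45331/181444 = 2440309087/141344876 ≈ 17.265)
(O + (70563 - J))*(D - 173774) = (434560 + (70563 - 1*175382))*(2440309087/141344876 - 173774) = (434560 + (70563 - 175382))*(-24559624172937/141344876) = (434560 - 104819)*(-24559624172937/141344876) = 329741*(-24559624172937/141344876) = -8098315034408419317/141344876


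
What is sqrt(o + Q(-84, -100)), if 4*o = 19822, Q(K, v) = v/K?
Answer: sqrt(8743602)/42 ≈ 70.404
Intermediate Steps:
o = 9911/2 (o = (1/4)*19822 = 9911/2 ≈ 4955.5)
sqrt(o + Q(-84, -100)) = sqrt(9911/2 - 100/(-84)) = sqrt(9911/2 - 100*(-1/84)) = sqrt(9911/2 + 25/21) = sqrt(208181/42) = sqrt(8743602)/42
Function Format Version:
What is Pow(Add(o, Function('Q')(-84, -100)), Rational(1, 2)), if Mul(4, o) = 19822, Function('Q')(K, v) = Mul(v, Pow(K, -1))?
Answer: Mul(Rational(1, 42), Pow(8743602, Rational(1, 2))) ≈ 70.404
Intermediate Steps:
o = Rational(9911, 2) (o = Mul(Rational(1, 4), 19822) = Rational(9911, 2) ≈ 4955.5)
Pow(Add(o, Function('Q')(-84, -100)), Rational(1, 2)) = Pow(Add(Rational(9911, 2), Mul(-100, Pow(-84, -1))), Rational(1, 2)) = Pow(Add(Rational(9911, 2), Mul(-100, Rational(-1, 84))), Rational(1, 2)) = Pow(Add(Rational(9911, 2), Rational(25, 21)), Rational(1, 2)) = Pow(Rational(208181, 42), Rational(1, 2)) = Mul(Rational(1, 42), Pow(8743602, Rational(1, 2)))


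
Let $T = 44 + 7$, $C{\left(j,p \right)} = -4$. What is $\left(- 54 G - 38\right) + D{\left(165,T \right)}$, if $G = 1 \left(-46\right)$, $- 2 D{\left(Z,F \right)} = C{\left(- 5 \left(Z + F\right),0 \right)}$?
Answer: $2448$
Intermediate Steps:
$T = 51$
$D{\left(Z,F \right)} = 2$ ($D{\left(Z,F \right)} = \left(- \frac{1}{2}\right) \left(-4\right) = 2$)
$G = -46$
$\left(- 54 G - 38\right) + D{\left(165,T \right)} = \left(\left(-54\right) \left(-46\right) - 38\right) + 2 = \left(2484 - 38\right) + 2 = 2446 + 2 = 2448$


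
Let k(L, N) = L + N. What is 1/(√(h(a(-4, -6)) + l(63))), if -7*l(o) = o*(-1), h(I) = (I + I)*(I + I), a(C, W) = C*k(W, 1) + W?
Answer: √793/793 ≈ 0.035511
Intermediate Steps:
a(C, W) = W + C*(1 + W) (a(C, W) = C*(W + 1) + W = C*(1 + W) + W = W + C*(1 + W))
h(I) = 4*I² (h(I) = (2*I)*(2*I) = 4*I²)
l(o) = o/7 (l(o) = -o*(-1)/7 = -(-1)*o/7 = o/7)
1/(√(h(a(-4, -6)) + l(63))) = 1/(√(4*(-6 - 4*(1 - 6))² + (⅐)*63)) = 1/(√(4*(-6 - 4*(-5))² + 9)) = 1/(√(4*(-6 + 20)² + 9)) = 1/(√(4*14² + 9)) = 1/(√(4*196 + 9)) = 1/(√(784 + 9)) = 1/(√793) = √793/793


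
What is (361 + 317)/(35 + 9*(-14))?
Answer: -678/91 ≈ -7.4505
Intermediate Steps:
(361 + 317)/(35 + 9*(-14)) = 678/(35 - 126) = 678/(-91) = 678*(-1/91) = -678/91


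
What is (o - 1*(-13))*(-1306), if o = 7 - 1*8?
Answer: -15672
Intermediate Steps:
o = -1 (o = 7 - 8 = -1)
(o - 1*(-13))*(-1306) = (-1 - 1*(-13))*(-1306) = (-1 + 13)*(-1306) = 12*(-1306) = -15672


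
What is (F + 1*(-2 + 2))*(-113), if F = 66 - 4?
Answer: -7006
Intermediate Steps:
F = 62
(F + 1*(-2 + 2))*(-113) = (62 + 1*(-2 + 2))*(-113) = (62 + 1*0)*(-113) = (62 + 0)*(-113) = 62*(-113) = -7006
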